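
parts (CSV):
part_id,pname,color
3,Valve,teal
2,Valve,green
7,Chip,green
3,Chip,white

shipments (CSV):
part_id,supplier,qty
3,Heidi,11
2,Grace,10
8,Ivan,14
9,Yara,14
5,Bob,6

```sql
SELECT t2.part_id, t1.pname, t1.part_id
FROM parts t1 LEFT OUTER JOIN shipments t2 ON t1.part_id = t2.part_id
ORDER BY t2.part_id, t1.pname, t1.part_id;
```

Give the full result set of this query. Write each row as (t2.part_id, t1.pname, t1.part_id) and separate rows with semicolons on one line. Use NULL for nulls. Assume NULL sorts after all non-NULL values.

LEFT JOIN keeps every row from `parts`; unmatched rows get NULL for `shipments`'s columns.
Matching on t1.part_id = t2.part_id.
Matched pairs: 3; unmatched t1 rows kept: 1.

(2, Valve, 2); (3, Chip, 3); (3, Valve, 3); (NULL, Chip, 7)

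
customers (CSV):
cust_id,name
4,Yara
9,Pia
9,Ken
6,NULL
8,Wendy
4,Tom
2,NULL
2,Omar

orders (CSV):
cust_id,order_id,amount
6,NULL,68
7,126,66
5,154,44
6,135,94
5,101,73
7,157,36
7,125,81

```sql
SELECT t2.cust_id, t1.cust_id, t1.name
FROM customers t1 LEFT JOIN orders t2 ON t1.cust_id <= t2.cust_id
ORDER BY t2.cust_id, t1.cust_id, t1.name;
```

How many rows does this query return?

LEFT JOIN keeps every row from `customers`; unmatched rows get NULL for `orders`'s columns.
Matching on t1.cust_id <= t2.cust_id.
- cust_id=4: 7 matching t2 row(s), so 7 row(s) emitted.
- cust_id=9: no t2 row matches, row kept with t2 columns NULL.
- cust_id=9: no t2 row matches, row kept with t2 columns NULL.
- cust_id=6: 5 matching t2 row(s), so 5 row(s) emitted.
- cust_id=8: no t2 row matches, row kept with t2 columns NULL.
- cust_id=4: 7 matching t2 row(s), so 7 row(s) emitted.
- cust_id=2: 7 matching t2 row(s), so 7 row(s) emitted.
- cust_id=2: 7 matching t2 row(s), so 7 row(s) emitted.
Total: 33 matched + 3 padded = 36 rows.

36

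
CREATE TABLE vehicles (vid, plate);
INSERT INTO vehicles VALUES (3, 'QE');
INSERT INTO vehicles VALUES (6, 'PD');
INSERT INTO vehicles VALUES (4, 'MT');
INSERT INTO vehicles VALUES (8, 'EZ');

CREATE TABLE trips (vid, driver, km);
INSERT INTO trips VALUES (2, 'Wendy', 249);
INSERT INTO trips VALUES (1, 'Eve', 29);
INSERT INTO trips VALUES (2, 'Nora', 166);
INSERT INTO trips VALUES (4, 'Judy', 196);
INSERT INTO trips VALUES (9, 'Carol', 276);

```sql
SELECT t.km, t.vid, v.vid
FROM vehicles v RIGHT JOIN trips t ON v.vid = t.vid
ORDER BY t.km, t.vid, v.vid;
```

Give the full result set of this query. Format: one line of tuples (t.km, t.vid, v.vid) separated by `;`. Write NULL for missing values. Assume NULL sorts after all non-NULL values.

(29, 1, NULL); (166, 2, NULL); (196, 4, 4); (249, 2, NULL); (276, 9, NULL)

RIGHT JOIN keeps every row from `trips`; unmatched rows get NULL for `vehicles`'s columns.
Matching on v.vid = t.vid.
Matched pairs: 1; unmatched t rows kept: 4.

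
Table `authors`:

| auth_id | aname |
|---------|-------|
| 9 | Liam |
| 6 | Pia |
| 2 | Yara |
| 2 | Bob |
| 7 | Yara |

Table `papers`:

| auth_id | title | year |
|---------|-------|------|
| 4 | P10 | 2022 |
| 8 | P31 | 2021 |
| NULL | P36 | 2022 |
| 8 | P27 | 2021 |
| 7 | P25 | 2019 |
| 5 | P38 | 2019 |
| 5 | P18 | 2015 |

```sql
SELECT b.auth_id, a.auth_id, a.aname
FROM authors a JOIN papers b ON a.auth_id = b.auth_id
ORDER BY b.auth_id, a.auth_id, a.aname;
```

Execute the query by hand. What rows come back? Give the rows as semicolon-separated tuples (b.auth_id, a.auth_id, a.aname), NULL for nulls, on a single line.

(7, 7, Yara)

INNER JOIN keeps only pairs where the ON condition holds.
Matching on a.auth_id = b.auth_id. A NULL in a compared column never satisfies the condition.
- a[0] auth_id=9 → no match; dropped.
- a[1] auth_id=6 → no match; dropped.
- a[2] auth_id=2 → no match; dropped.
- a[3] auth_id=2 → no match; dropped.
- a[4] auth_id=7 → 1 match(es) in b → 1 row(s).
After projecting and ordering:
b.auth_id | a.auth_id | a.aname
7 | 7 | Yara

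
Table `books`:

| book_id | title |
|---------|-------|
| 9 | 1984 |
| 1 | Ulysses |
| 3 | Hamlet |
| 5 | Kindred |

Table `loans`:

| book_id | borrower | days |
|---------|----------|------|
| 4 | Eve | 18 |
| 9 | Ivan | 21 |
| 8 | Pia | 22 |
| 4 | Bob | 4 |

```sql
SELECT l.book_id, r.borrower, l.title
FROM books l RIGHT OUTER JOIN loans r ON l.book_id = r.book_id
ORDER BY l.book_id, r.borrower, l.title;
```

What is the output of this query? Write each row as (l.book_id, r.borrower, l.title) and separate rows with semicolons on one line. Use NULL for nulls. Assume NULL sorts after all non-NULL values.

(9, Ivan, 1984); (NULL, Bob, NULL); (NULL, Eve, NULL); (NULL, Pia, NULL)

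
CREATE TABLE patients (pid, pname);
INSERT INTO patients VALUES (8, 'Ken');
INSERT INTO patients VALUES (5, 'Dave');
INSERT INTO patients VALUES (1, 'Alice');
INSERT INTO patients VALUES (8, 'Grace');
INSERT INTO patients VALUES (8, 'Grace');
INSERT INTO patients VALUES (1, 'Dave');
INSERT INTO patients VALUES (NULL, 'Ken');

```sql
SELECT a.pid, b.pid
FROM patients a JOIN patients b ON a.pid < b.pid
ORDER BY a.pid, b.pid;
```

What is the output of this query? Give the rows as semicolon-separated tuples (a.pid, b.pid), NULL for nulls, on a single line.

(1, 5); (1, 5); (1, 8); (1, 8); (1, 8); (1, 8); (1, 8); (1, 8); (5, 8); (5, 8); (5, 8)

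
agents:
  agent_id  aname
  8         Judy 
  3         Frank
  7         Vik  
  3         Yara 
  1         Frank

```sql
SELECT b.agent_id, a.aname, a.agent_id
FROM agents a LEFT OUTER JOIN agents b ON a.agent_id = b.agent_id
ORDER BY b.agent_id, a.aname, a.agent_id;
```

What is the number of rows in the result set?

LEFT JOIN keeps every row from `agents a`; unmatched rows get NULL for `agents b`'s columns.
Matching on a.agent_id = b.agent_id.
- agent_id=8: 1 matching b row(s), so 1 row(s) emitted.
- agent_id=3: 2 matching b row(s), so 2 row(s) emitted.
- agent_id=7: 1 matching b row(s), so 1 row(s) emitted.
- agent_id=3: 2 matching b row(s), so 2 row(s) emitted.
- agent_id=1: 1 matching b row(s), so 1 row(s) emitted.
Total: 7 rows.

7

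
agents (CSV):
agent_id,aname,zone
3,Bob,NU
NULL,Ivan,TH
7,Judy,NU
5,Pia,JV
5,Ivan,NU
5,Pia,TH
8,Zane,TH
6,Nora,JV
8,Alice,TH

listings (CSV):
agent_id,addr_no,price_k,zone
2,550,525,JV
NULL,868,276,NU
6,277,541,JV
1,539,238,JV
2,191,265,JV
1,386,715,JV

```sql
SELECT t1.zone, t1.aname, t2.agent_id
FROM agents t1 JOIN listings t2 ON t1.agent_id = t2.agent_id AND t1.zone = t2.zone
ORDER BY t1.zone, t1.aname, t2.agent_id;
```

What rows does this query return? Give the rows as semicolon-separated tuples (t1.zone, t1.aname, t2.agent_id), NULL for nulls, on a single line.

INNER JOIN keeps only pairs where the ON condition holds.
Matching on t1.agent_id = t2.agent_id AND t1.zone = t2.zone. A NULL in a compared column never satisfies the condition.
- t1[0] agent_id=3, zone=NU → no match; dropped.
- t1[1] agent_id=NULL, zone=TH → no match; dropped.
- t1[2] agent_id=7, zone=NU → no match; dropped.
- t1[3] agent_id=5, zone=JV → no match; dropped.
- t1[4] agent_id=5, zone=NU → no match; dropped.
- t1[5] agent_id=5, zone=TH → no match; dropped.
- t1[6] agent_id=8, zone=TH → no match; dropped.
- t1[7] agent_id=6, zone=JV → 1 match(es) in t2 → 1 row(s).
- t1[8] agent_id=8, zone=TH → no match; dropped.
After projecting and ordering:
t1.zone | t1.aname | t2.agent_id
JV | Nora | 6

(JV, Nora, 6)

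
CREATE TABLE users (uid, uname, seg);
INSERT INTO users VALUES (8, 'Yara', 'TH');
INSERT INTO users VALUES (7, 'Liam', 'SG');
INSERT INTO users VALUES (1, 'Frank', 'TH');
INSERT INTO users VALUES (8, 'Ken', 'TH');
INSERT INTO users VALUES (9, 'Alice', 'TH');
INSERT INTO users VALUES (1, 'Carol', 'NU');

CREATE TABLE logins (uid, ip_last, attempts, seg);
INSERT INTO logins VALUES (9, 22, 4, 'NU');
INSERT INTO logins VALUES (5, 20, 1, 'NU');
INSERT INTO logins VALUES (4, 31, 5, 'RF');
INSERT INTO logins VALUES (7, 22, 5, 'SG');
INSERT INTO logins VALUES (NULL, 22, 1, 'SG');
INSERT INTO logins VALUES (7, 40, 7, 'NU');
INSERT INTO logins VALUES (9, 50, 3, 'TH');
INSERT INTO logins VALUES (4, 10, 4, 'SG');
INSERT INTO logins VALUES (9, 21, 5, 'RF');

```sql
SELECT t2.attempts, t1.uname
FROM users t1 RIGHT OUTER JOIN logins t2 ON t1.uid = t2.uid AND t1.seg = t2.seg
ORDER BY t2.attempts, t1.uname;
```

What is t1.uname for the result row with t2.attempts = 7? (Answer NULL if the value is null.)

NULL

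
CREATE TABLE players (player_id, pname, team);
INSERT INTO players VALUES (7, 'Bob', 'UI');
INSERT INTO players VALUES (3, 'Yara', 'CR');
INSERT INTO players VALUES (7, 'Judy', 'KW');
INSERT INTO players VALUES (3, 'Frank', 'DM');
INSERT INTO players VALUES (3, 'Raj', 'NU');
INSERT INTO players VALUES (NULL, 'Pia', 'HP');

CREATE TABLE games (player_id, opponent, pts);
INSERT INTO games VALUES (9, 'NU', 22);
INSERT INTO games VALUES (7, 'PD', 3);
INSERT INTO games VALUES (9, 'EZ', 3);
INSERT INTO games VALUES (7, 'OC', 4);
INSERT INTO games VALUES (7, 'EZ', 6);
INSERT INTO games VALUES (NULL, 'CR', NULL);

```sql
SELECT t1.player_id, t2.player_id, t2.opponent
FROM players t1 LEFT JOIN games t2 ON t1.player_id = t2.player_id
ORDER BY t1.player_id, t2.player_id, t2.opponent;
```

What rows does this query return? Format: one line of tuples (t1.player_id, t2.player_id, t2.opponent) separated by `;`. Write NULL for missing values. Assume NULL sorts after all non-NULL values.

(3, NULL, NULL); (3, NULL, NULL); (3, NULL, NULL); (7, 7, EZ); (7, 7, EZ); (7, 7, OC); (7, 7, OC); (7, 7, PD); (7, 7, PD); (NULL, NULL, NULL)

LEFT JOIN keeps every row from `players`; unmatched rows get NULL for `games`'s columns.
Matching on t1.player_id = t2.player_id. A NULL in a compared column never satisfies the condition.
Matched pairs: 6; unmatched t1 rows kept: 4.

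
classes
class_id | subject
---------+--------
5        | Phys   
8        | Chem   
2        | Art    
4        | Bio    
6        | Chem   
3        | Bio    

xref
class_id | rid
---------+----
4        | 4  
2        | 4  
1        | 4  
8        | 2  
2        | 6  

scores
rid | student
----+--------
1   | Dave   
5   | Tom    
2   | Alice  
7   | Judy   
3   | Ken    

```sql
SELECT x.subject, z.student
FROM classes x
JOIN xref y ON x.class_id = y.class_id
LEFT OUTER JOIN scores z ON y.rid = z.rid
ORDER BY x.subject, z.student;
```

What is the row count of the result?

Evaluate left to right. First `classes x INNER JOIN xref y` on class_id: 4 row(s).
Then LEFT JOIN `scores z` on rid: each of those 4 rows is kept; rows whose y.rid has no match in z get NULL for z's columns.
Result: 4 row(s).

4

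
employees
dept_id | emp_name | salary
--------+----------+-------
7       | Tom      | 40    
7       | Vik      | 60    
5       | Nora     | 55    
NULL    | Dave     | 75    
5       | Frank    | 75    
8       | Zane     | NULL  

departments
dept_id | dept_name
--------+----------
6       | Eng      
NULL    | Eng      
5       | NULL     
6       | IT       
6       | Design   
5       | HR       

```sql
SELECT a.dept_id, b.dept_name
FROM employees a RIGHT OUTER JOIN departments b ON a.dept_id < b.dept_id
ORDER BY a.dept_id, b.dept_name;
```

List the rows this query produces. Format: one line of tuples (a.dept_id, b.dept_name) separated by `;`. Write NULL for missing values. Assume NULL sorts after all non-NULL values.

RIGHT JOIN keeps every row from `departments`; unmatched rows get NULL for `employees`'s columns.
Matching on a.dept_id < b.dept_id. A NULL in a compared column never satisfies the condition.
- a row (dept_id=7): no match.
- a row (dept_id=7): no match.
- a row (dept_id=5): matches 3 b row(s) → 3 output row(s).
- a row (dept_id=NULL): no match.
- a row (dept_id=5): matches 3 b row(s) → 3 output row(s).
- a row (dept_id=8): no match.
- 3 row(s) from b found no a partner → padded with NULL.
After projecting and ordering:
a.dept_id | b.dept_name
5 | Design
5 | Design
5 | Eng
5 | Eng
5 | IT
5 | IT
NULL | Eng
NULL | HR
NULL | NULL

(5, Design); (5, Design); (5, Eng); (5, Eng); (5, IT); (5, IT); (NULL, Eng); (NULL, HR); (NULL, NULL)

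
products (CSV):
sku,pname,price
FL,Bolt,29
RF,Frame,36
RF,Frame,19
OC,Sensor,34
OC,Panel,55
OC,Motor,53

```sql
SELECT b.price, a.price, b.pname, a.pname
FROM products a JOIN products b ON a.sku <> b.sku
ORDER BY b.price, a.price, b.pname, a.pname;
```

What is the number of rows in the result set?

INNER JOIN keeps only pairs where the ON condition holds.
Matching on a.sku <> b.sku.
Matched pairs: 22.
Total: 22 rows.

22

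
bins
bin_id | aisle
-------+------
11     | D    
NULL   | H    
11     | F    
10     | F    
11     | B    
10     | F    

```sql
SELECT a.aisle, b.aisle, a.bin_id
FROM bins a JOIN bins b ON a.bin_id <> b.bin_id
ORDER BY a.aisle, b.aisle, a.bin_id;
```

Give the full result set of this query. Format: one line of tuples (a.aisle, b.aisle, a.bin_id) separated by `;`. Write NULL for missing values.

(B, F, 11); (B, F, 11); (D, F, 11); (D, F, 11); (F, B, 10); (F, B, 10); (F, D, 10); (F, D, 10); (F, F, 10); (F, F, 10); (F, F, 11); (F, F, 11)

INNER JOIN keeps only pairs where the ON condition holds.
Matching on a.bin_id <> b.bin_id. A NULL in a compared column never satisfies the condition.
- bin_id=11: 2 matching b row(s), so 2 row(s) emitted.
- bin_id=NULL: no matching b row, dropped.
- bin_id=11: 2 matching b row(s), so 2 row(s) emitted.
- bin_id=10: 3 matching b row(s), so 3 row(s) emitted.
- bin_id=11: 2 matching b row(s), so 2 row(s) emitted.
- bin_id=10: 3 matching b row(s), so 3 row(s) emitted.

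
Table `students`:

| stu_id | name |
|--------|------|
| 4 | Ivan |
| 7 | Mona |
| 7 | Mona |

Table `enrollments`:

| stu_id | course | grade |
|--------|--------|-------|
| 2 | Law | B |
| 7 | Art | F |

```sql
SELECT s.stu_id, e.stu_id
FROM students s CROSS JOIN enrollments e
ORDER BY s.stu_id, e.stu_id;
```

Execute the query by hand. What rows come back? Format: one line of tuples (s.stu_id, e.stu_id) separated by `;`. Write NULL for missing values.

(4, 2); (4, 7); (7, 2); (7, 2); (7, 7); (7, 7)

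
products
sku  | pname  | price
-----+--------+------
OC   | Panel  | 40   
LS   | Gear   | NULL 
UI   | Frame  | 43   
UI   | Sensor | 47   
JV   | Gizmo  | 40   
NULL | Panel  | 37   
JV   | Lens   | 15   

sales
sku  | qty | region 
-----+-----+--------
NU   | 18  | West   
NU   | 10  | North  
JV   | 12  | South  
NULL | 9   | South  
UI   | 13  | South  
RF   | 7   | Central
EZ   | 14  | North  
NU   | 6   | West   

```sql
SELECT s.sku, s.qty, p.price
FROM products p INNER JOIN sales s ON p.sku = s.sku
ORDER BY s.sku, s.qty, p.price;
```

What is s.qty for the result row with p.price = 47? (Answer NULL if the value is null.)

INNER JOIN keeps only pairs where the ON condition holds.
Matching on p.sku = s.sku. A NULL in a compared column never satisfies the condition.
- sku=OC: no matching s row, dropped.
- sku=LS: no matching s row, dropped.
- sku=UI: 1 matching s row(s), so 1 row(s) emitted.
- sku=UI: 1 matching s row(s), so 1 row(s) emitted.
- sku=JV: 1 matching s row(s), so 1 row(s) emitted.
- sku=NULL: no matching s row, dropped.
- sku=JV: 1 matching s row(s), so 1 row(s) emitted.

13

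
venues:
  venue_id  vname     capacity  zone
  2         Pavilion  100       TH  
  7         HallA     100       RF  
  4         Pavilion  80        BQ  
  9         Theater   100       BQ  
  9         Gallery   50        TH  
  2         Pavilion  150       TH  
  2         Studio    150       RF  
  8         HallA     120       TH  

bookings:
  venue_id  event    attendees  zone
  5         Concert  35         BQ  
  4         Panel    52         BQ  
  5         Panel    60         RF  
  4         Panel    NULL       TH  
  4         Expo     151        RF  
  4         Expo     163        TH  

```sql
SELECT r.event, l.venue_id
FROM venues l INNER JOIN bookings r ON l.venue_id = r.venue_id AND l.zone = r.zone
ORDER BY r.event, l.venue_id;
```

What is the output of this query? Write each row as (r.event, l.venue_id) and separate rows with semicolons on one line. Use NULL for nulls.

INNER JOIN keeps only pairs where the ON condition holds.
Matching on l.venue_id = r.venue_id AND l.zone = r.zone.
- venue_id=2, zone=TH: no matching r row, dropped.
- venue_id=7, zone=RF: no matching r row, dropped.
- venue_id=4, zone=BQ: 1 matching r row(s), so 1 row(s) emitted.
- venue_id=9, zone=BQ: no matching r row, dropped.
- venue_id=9, zone=TH: no matching r row, dropped.
- venue_id=2, zone=TH: no matching r row, dropped.
- venue_id=2, zone=RF: no matching r row, dropped.
- venue_id=8, zone=TH: no matching r row, dropped.
After projecting and ordering:
r.event | l.venue_id
Panel | 4

(Panel, 4)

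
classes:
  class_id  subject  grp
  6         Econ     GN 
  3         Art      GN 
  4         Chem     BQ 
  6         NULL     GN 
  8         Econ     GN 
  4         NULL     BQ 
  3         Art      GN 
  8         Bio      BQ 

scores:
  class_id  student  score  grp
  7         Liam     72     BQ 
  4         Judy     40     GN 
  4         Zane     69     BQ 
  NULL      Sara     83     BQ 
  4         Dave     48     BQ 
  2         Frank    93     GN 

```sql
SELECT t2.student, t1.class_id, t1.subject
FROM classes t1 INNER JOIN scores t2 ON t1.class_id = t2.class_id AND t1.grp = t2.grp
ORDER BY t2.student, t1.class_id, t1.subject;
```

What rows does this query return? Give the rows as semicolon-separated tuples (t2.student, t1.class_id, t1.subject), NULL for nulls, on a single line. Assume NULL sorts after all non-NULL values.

(Dave, 4, Chem); (Dave, 4, NULL); (Zane, 4, Chem); (Zane, 4, NULL)

INNER JOIN keeps only pairs where the ON condition holds.
Matching on t1.class_id = t2.class_id AND t1.grp = t2.grp. A NULL in a compared column never satisfies the condition.
Matched pairs: 4.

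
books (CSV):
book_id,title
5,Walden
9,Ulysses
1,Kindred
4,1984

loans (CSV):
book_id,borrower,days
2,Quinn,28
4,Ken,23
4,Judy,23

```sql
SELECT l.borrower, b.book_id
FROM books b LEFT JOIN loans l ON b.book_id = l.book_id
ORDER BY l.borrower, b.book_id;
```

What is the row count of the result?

LEFT JOIN keeps every row from `books`; unmatched rows get NULL for `loans`'s columns.
Matching on b.book_id = l.book_id.
Matched pairs: 2; unmatched b rows kept: 3.
Total: 2 matched + 3 padded = 5 rows.

5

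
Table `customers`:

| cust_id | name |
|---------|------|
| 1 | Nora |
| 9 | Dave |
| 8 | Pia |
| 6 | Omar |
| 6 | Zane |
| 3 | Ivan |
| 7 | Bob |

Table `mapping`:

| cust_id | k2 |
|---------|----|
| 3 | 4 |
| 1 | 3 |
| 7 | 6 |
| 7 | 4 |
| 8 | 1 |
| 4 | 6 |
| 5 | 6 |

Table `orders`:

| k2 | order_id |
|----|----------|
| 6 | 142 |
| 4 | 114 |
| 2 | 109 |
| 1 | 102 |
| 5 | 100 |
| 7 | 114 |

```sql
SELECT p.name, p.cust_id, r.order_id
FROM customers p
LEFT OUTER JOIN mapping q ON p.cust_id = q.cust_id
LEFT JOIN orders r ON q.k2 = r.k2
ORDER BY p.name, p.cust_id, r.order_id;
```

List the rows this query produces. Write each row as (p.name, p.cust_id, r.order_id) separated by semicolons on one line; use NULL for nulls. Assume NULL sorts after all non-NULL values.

(Bob, 7, 114); (Bob, 7, 142); (Dave, 9, NULL); (Ivan, 3, 114); (Nora, 1, NULL); (Omar, 6, NULL); (Pia, 8, 102); (Zane, 6, NULL)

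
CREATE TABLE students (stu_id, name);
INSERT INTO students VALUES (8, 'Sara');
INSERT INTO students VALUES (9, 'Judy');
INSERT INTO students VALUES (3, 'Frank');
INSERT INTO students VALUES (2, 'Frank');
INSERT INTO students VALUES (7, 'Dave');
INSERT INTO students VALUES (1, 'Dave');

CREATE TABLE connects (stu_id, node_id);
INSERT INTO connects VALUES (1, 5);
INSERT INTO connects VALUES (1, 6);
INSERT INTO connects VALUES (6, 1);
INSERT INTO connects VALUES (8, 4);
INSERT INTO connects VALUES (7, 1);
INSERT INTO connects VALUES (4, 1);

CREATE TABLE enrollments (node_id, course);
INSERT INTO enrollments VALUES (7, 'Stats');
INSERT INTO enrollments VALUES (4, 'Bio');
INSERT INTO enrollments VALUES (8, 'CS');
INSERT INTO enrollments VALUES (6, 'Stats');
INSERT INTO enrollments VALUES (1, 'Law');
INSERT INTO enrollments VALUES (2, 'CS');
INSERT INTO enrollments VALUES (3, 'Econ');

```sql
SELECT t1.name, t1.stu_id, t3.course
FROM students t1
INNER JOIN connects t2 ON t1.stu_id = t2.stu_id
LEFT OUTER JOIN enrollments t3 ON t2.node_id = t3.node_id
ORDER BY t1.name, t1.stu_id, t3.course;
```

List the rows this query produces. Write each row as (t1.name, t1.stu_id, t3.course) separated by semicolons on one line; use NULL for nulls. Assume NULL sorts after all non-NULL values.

Evaluate left to right. First `students t1 INNER JOIN connects t2` on stu_id: 4 row(s).
Then LEFT JOIN `enrollments t3` on node_id: each of those 4 rows is kept; rows whose t2.node_id has no match in t3 get NULL for t3's columns.

(Dave, 1, Stats); (Dave, 1, NULL); (Dave, 7, Law); (Sara, 8, Bio)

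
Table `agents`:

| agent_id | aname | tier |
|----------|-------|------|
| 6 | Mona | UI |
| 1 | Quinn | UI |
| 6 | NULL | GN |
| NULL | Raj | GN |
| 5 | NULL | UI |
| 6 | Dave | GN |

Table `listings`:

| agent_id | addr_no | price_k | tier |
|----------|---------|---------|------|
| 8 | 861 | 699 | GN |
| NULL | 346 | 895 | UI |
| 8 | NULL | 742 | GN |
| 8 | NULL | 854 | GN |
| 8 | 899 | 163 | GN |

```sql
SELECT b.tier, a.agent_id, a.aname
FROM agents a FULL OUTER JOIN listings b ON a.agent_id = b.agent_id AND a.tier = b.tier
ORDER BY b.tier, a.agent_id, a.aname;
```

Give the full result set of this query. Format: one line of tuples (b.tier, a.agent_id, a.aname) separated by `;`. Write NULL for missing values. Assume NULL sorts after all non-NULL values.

(GN, NULL, NULL); (GN, NULL, NULL); (GN, NULL, NULL); (GN, NULL, NULL); (UI, NULL, NULL); (NULL, 1, Quinn); (NULL, 5, NULL); (NULL, 6, Dave); (NULL, 6, Mona); (NULL, 6, NULL); (NULL, NULL, Raj)

FULL OUTER JOIN keeps every row from both sides; unmatched rows get NULL for the other side's columns.
Matching on a.agent_id = b.agent_id AND a.tier = b.tier. A NULL in a compared column never satisfies the condition.
- a[0] agent_id=6, tier=UI → no match; kept with NULLs on the b side.
- a[1] agent_id=1, tier=UI → no match; kept with NULLs on the b side.
- a[2] agent_id=6, tier=GN → no match; kept with NULLs on the b side.
- a[3] agent_id=NULL, tier=GN → no match; kept with NULLs on the b side.
- a[4] agent_id=5, tier=UI → no match; kept with NULLs on the b side.
- a[5] agent_id=6, tier=GN → no match; kept with NULLs on the b side.
- 5 row(s) from b found no a partner → padded with NULL.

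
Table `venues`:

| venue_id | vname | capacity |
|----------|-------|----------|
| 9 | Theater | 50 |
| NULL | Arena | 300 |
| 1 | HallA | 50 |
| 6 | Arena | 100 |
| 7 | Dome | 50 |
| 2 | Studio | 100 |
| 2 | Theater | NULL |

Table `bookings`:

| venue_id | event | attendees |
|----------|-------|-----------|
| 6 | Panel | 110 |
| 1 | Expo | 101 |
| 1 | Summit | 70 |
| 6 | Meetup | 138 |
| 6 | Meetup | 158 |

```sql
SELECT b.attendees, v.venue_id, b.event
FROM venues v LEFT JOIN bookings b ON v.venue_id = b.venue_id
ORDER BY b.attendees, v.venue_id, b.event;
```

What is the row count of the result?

LEFT JOIN keeps every row from `venues`; unmatched rows get NULL for `bookings`'s columns.
Matching on v.venue_id = b.venue_id. A NULL in a compared column never satisfies the condition.
Matched pairs: 5; unmatched v rows kept: 5.
Total: 5 matched + 5 padded = 10 rows.

10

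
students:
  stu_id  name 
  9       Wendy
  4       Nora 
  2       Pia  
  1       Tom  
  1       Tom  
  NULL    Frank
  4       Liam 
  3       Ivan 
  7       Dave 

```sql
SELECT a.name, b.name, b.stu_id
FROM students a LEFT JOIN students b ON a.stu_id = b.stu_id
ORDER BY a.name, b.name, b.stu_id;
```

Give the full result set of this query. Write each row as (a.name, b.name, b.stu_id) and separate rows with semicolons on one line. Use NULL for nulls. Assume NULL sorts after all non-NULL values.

(Dave, Dave, 7); (Frank, NULL, NULL); (Ivan, Ivan, 3); (Liam, Liam, 4); (Liam, Nora, 4); (Nora, Liam, 4); (Nora, Nora, 4); (Pia, Pia, 2); (Tom, Tom, 1); (Tom, Tom, 1); (Tom, Tom, 1); (Tom, Tom, 1); (Wendy, Wendy, 9)

LEFT JOIN keeps every row from `students a`; unmatched rows get NULL for `students b`'s columns.
Matching on a.stu_id = b.stu_id. A NULL in a compared column never satisfies the condition.
Matched pairs: 12; unmatched a rows kept: 1.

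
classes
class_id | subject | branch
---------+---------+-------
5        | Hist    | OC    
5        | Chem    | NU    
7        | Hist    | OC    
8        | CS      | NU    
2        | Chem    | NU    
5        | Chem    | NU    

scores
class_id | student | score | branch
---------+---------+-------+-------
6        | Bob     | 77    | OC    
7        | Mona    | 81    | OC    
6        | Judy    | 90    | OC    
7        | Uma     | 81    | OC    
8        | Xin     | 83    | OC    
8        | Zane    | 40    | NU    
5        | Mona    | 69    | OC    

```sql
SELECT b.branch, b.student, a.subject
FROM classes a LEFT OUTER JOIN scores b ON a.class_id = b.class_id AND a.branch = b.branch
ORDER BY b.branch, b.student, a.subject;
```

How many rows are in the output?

LEFT JOIN keeps every row from `classes`; unmatched rows get NULL for `scores`'s columns.
Matching on a.class_id = b.class_id AND a.branch = b.branch.
Matched pairs: 4; unmatched a rows kept: 3.
Total: 4 matched + 3 padded = 7 rows.

7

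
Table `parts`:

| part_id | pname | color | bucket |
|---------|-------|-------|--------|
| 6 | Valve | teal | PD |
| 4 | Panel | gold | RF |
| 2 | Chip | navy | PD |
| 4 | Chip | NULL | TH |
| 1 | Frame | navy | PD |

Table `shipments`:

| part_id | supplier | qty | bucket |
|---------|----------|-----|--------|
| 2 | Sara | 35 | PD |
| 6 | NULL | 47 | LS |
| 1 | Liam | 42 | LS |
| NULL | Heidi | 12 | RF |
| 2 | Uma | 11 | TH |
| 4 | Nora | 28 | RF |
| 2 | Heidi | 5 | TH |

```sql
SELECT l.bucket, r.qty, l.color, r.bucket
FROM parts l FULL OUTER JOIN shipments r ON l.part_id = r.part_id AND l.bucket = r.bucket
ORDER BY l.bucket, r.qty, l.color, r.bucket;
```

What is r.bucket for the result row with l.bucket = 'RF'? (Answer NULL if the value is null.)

RF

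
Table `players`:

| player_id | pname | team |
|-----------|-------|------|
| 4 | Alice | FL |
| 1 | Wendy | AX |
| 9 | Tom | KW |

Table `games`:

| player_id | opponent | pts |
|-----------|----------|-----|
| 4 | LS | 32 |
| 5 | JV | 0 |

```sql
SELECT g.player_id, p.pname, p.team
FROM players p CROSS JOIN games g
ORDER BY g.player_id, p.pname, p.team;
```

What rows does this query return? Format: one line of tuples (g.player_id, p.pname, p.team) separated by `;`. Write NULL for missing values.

CROSS JOIN pairs every row of `players` with every row of `games`: 3 × 2 = 6 rows.
After projecting and ordering:
g.player_id | p.pname | p.team
4 | Alice | FL
4 | Tom | KW
4 | Wendy | AX
5 | Alice | FL
5 | Tom | KW
5 | Wendy | AX

(4, Alice, FL); (4, Tom, KW); (4, Wendy, AX); (5, Alice, FL); (5, Tom, KW); (5, Wendy, AX)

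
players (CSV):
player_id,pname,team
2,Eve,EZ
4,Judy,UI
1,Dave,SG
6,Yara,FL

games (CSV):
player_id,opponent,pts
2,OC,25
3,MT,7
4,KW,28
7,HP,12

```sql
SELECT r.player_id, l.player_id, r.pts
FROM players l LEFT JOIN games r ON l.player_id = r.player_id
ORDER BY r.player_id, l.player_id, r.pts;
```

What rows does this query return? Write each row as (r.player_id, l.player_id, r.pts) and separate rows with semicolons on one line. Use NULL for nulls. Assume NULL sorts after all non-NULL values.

(2, 2, 25); (4, 4, 28); (NULL, 1, NULL); (NULL, 6, NULL)

LEFT JOIN keeps every row from `players`; unmatched rows get NULL for `games`'s columns.
Matching on l.player_id = r.player_id.
- player_id=2: 1 matching r row(s), so 1 row(s) emitted.
- player_id=4: 1 matching r row(s), so 1 row(s) emitted.
- player_id=1: no r row matches, row kept with r columns NULL.
- player_id=6: no r row matches, row kept with r columns NULL.
After projecting and ordering:
r.player_id | l.player_id | r.pts
2 | 2 | 25
4 | 4 | 28
NULL | 1 | NULL
NULL | 6 | NULL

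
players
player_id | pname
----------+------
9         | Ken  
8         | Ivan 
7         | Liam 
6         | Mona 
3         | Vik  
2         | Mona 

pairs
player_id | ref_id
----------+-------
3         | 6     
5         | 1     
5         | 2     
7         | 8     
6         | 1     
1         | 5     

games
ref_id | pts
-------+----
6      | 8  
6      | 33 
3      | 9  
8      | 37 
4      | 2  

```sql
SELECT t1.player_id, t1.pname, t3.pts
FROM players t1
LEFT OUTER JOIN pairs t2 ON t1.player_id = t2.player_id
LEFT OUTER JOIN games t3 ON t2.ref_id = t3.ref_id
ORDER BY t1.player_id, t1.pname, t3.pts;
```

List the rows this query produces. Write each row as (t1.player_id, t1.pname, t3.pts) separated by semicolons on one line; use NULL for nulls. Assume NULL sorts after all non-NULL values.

(2, Mona, NULL); (3, Vik, 8); (3, Vik, 33); (6, Mona, NULL); (7, Liam, 37); (8, Ivan, NULL); (9, Ken, NULL)

Joins associate left-to-right: players LEFT JOIN pairs on player_id gives 6 intermediate row(s).
Then LEFT JOIN `games t3` on ref_id: each of those 6 rows is kept; rows whose t2.ref_id has no match in t3 get NULL for t3's columns.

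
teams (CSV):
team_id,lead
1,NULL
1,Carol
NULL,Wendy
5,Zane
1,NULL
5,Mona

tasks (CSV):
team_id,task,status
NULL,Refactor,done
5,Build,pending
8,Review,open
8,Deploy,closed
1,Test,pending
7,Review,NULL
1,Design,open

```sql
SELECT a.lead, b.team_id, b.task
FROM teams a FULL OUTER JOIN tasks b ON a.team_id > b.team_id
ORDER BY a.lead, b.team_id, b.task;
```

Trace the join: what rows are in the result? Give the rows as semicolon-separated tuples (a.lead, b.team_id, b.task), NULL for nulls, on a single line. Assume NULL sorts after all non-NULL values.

(Carol, NULL, NULL); (Mona, 1, Design); (Mona, 1, Test); (Wendy, NULL, NULL); (Zane, 1, Design); (Zane, 1, Test); (NULL, 5, Build); (NULL, 7, Review); (NULL, 8, Deploy); (NULL, 8, Review); (NULL, NULL, Refactor); (NULL, NULL, NULL); (NULL, NULL, NULL)

FULL OUTER JOIN keeps every row from both sides; unmatched rows get NULL for the other side's columns.
Matching on a.team_id > b.team_id. A NULL in a compared column never satisfies the condition.
Matched pairs: 4; unmatched a rows kept: 4; unmatched b rows kept: 5.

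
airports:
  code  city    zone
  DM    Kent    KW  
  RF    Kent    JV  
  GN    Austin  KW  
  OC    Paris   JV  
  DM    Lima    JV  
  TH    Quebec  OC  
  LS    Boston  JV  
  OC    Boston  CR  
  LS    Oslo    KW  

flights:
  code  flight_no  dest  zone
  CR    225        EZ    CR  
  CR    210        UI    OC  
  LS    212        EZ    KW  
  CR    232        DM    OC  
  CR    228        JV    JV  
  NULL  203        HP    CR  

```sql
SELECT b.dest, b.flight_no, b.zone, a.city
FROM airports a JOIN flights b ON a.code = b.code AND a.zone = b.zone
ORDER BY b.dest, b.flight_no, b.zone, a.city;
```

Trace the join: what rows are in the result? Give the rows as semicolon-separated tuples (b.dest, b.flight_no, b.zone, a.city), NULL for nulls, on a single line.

(EZ, 212, KW, Oslo)

INNER JOIN keeps only pairs where the ON condition holds.
Matching on a.code = b.code AND a.zone = b.zone. A NULL in a compared column never satisfies the condition.
- a row (code=DM, zone=KW): no match → dropped.
- a row (code=RF, zone=JV): no match → dropped.
- a row (code=GN, zone=KW): no match → dropped.
- a row (code=OC, zone=JV): no match → dropped.
- a row (code=DM, zone=JV): no match → dropped.
- a row (code=TH, zone=OC): no match → dropped.
- a row (code=LS, zone=JV): no match → dropped.
- a row (code=OC, zone=CR): no match → dropped.
- a row (code=LS, zone=KW): matches 1 b row(s) → 1 output row(s).
After projecting and ordering:
b.dest | b.flight_no | b.zone | a.city
EZ | 212 | KW | Oslo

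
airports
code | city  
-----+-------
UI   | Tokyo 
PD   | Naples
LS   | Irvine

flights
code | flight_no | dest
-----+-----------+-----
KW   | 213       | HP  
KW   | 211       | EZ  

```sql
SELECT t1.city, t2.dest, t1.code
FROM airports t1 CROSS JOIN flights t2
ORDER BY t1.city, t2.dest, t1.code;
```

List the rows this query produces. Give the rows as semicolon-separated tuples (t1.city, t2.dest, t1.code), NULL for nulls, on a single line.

CROSS JOIN pairs every row of `airports` with every row of `flights`: 3 × 2 = 6 rows.
After projecting and ordering:
t1.city | t2.dest | t1.code
Irvine | EZ | LS
Irvine | HP | LS
Naples | EZ | PD
Naples | HP | PD
Tokyo | EZ | UI
Tokyo | HP | UI

(Irvine, EZ, LS); (Irvine, HP, LS); (Naples, EZ, PD); (Naples, HP, PD); (Tokyo, EZ, UI); (Tokyo, HP, UI)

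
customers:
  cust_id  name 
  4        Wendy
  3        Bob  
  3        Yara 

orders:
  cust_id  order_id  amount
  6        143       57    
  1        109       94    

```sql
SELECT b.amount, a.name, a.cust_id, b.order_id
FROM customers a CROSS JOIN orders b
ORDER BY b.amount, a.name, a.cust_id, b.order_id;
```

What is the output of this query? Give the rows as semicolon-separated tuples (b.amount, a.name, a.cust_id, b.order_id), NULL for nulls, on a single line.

(57, Bob, 3, 143); (57, Wendy, 4, 143); (57, Yara, 3, 143); (94, Bob, 3, 109); (94, Wendy, 4, 109); (94, Yara, 3, 109)

CROSS JOIN pairs every row of `customers` with every row of `orders`: 3 × 2 = 6 rows.
After projecting and ordering:
b.amount | a.name | a.cust_id | b.order_id
57 | Bob | 3 | 143
57 | Wendy | 4 | 143
57 | Yara | 3 | 143
94 | Bob | 3 | 109
94 | Wendy | 4 | 109
94 | Yara | 3 | 109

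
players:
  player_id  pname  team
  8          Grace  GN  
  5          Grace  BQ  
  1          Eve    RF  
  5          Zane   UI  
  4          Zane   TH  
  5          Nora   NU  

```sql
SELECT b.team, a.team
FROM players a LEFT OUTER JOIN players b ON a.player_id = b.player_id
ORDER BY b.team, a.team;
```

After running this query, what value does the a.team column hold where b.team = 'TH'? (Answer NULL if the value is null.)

TH

LEFT JOIN keeps every row from `players a`; unmatched rows get NULL for `players b`'s columns.
Matching on a.player_id = b.player_id.
- a[0] player_id=8 → 1 match(es) in b → 1 row(s).
- a[1] player_id=5 → 3 match(es) in b → 3 row(s).
- a[2] player_id=1 → 1 match(es) in b → 1 row(s).
- a[3] player_id=5 → 3 match(es) in b → 3 row(s).
- a[4] player_id=4 → 1 match(es) in b → 1 row(s).
- a[5] player_id=5 → 3 match(es) in b → 3 row(s).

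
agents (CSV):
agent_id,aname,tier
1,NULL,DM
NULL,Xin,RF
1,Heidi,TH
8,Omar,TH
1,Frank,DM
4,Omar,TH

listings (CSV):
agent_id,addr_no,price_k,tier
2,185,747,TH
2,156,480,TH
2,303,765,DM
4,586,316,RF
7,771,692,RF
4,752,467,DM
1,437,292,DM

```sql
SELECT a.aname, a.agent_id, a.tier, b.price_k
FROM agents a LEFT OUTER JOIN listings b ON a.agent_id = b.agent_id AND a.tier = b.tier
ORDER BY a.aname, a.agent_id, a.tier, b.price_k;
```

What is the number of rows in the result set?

6

LEFT JOIN keeps every row from `agents`; unmatched rows get NULL for `listings`'s columns.
Matching on a.agent_id = b.agent_id AND a.tier = b.tier. A NULL in a compared column never satisfies the condition.
Matched pairs: 2; unmatched a rows kept: 4.
Total: 2 matched + 4 padded = 6 rows.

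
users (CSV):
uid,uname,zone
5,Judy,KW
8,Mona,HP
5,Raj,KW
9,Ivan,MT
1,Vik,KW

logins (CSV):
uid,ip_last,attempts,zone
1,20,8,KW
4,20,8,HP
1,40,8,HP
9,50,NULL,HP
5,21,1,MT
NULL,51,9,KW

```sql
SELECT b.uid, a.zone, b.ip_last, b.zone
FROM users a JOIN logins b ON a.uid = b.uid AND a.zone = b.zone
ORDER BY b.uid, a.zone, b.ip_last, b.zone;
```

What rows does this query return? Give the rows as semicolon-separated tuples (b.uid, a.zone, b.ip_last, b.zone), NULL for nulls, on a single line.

(1, KW, 20, KW)

INNER JOIN keeps only pairs where the ON condition holds.
Matching on a.uid = b.uid AND a.zone = b.zone. A NULL in a compared column never satisfies the condition.
Matched pairs: 1.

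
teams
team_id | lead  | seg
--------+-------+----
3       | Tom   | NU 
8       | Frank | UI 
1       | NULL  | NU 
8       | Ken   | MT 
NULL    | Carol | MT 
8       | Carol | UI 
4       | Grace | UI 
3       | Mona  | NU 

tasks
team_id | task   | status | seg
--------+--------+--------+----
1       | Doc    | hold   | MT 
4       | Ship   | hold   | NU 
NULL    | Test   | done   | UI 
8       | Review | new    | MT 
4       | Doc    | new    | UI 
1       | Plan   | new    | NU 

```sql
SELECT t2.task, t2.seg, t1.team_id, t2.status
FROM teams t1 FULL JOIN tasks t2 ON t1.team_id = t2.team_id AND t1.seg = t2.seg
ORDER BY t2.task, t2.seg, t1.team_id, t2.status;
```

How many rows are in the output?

11

FULL OUTER JOIN keeps every row from both sides; unmatched rows get NULL for the other side's columns.
Matching on t1.team_id = t2.team_id AND t1.seg = t2.seg. A NULL in a compared column never satisfies the condition.
- t1 (team_id=3, seg=NU) has no partner → padded with NULL.
- t1 (team_id=8, seg=UI) has no partner → padded with NULL.
- t1 (team_id=1, seg=NU) pairs with 1 row(s) of t2.
- t1 (team_id=8, seg=MT) pairs with 1 row(s) of t2.
- t1 (team_id=NULL, seg=MT) has no partner → padded with NULL.
- t1 (team_id=8, seg=UI) has no partner → padded with NULL.
- t1 (team_id=4, seg=UI) pairs with 1 row(s) of t2.
- t1 (team_id=3, seg=NU) has no partner → padded with NULL.
- 3 row(s) from t2 found no t1 partner → padded with NULL.
Total: 3 matched + 8 padded = 11 rows.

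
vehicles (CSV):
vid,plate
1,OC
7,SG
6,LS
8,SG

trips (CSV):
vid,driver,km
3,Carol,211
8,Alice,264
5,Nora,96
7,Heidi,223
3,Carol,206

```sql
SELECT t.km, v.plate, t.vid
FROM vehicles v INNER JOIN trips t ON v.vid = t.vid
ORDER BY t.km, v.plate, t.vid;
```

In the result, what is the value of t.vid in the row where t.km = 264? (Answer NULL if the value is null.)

INNER JOIN keeps only pairs where the ON condition holds.
Matching on v.vid = t.vid.
- v row (vid=1): no match → dropped.
- v row (vid=7): matches 1 t row(s) → 1 output row(s).
- v row (vid=6): no match → dropped.
- v row (vid=8): matches 1 t row(s) → 1 output row(s).

8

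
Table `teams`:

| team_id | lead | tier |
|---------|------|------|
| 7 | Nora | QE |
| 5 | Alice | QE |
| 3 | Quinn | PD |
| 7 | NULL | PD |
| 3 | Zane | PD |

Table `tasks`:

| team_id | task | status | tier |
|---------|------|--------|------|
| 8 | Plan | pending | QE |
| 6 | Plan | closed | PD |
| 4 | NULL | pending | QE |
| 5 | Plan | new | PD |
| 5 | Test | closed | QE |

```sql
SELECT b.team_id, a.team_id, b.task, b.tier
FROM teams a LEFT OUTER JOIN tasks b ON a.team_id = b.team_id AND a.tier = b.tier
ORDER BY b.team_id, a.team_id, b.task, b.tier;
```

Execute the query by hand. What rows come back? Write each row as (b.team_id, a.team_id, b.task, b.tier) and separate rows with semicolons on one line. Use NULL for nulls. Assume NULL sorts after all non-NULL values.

LEFT JOIN keeps every row from `teams`; unmatched rows get NULL for `tasks`'s columns.
Matching on a.team_id = b.team_id AND a.tier = b.tier.
- team_id=7, tier=QE: no b row matches, row kept with b columns NULL.
- team_id=5, tier=QE: 1 matching b row(s), so 1 row(s) emitted.
- team_id=3, tier=PD: no b row matches, row kept with b columns NULL.
- team_id=7, tier=PD: no b row matches, row kept with b columns NULL.
- team_id=3, tier=PD: no b row matches, row kept with b columns NULL.
After projecting and ordering:
b.team_id | a.team_id | b.task | b.tier
5 | 5 | Test | QE
NULL | 3 | NULL | NULL
NULL | 3 | NULL | NULL
NULL | 7 | NULL | NULL
NULL | 7 | NULL | NULL

(5, 5, Test, QE); (NULL, 3, NULL, NULL); (NULL, 3, NULL, NULL); (NULL, 7, NULL, NULL); (NULL, 7, NULL, NULL)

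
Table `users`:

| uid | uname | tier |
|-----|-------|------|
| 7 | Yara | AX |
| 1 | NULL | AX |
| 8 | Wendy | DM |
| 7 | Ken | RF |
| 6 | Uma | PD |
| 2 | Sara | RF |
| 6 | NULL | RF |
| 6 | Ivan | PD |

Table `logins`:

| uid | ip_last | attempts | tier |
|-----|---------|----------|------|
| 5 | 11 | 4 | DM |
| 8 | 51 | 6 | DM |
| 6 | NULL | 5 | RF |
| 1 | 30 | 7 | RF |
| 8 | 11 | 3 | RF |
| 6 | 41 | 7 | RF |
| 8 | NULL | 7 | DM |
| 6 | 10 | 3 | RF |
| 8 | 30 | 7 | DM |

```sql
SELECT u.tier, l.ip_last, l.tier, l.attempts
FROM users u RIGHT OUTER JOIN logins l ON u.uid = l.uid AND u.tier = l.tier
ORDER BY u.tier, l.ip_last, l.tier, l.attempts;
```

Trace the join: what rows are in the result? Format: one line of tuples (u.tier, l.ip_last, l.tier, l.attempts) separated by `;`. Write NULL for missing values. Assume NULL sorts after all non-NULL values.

(DM, 30, DM, 7); (DM, 51, DM, 6); (DM, NULL, DM, 7); (RF, 10, RF, 3); (RF, 41, RF, 7); (RF, NULL, RF, 5); (NULL, 11, DM, 4); (NULL, 11, RF, 3); (NULL, 30, RF, 7)

RIGHT JOIN keeps every row from `logins`; unmatched rows get NULL for `users`'s columns.
Matching on u.uid = l.uid AND u.tier = l.tier.
- uid=7, tier=AX: no matching l row.
- uid=1, tier=AX: no matching l row.
- uid=8, tier=DM: 3 matching l row(s), so 3 row(s) emitted.
- uid=7, tier=RF: no matching l row.
- uid=6, tier=PD: no matching l row.
- uid=2, tier=RF: no matching l row.
- uid=6, tier=RF: 3 matching l row(s), so 3 row(s) emitted.
- uid=6, tier=PD: no matching l row.
- 3 l row(s) had no u match → kept, u columns NULL.
After projecting and ordering:
u.tier | l.ip_last | l.tier | l.attempts
DM | 30 | DM | 7
DM | 51 | DM | 6
DM | NULL | DM | 7
RF | 10 | RF | 3
RF | 41 | RF | 7
RF | NULL | RF | 5
NULL | 11 | DM | 4
NULL | 11 | RF | 3
NULL | 30 | RF | 7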